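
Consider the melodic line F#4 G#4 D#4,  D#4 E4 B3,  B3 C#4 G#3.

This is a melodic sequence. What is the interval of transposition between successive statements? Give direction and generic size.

down a 3rd

The 3-note cells begin on F#4, D#4, B3 — each down a 3rd from the last.
From F#4 to D#4: down a 3rd.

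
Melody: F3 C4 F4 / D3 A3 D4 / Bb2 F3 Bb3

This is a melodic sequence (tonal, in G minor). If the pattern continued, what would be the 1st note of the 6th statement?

C2

The unit is 3 notes. Position-1 pitches of the 3 shown cells: F3, D3, Bb2.
Extending down a 3rd: G2 → Eb2 → C2.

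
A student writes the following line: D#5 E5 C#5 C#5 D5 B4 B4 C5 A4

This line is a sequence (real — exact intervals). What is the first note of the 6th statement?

Unit = 3 notes; the statements start on D#5, C#5, B4, moving down a 2nd each time.
Extending the heads down a 2nd: A4 → G4 → F4.

F4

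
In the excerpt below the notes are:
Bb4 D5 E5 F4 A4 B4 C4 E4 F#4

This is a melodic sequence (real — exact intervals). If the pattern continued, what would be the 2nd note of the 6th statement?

The unit is 3 notes. Position-2 pitches of the 3 shown cells: D5, A4, E4.
Extending down a 4th: B3 → F#3 → C#3.

C#3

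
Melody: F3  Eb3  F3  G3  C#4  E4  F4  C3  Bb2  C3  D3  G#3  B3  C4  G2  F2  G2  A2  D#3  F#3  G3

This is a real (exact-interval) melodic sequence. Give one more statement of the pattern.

With a 7-note motive the entries are F3, C3, G2, each down a 4th from the previous.
So cell 4 is D2 C2 D2 E2 A#2 C#3 D3.

D2 C2 D2 E2 A#2 C#3 D3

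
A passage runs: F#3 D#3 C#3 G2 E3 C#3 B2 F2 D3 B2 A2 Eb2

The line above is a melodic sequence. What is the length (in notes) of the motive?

12 notes total. Splitting into 3 groups of 4:
F#3 D#3 C#3 G2 | E3 C#3 B2 F2 | D3 B2 A2 Eb2
Every group is a transposition down a 2nd of the one before; no shorter unit works.

4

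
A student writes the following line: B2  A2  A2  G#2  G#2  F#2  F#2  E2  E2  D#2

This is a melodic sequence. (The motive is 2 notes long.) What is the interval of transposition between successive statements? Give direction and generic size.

Unit = 2 notes; the statements start on B2, A2, G#2, F#2, E2, moving down a 2nd each time.
From B2 to A2: down a 2nd.

down a 2nd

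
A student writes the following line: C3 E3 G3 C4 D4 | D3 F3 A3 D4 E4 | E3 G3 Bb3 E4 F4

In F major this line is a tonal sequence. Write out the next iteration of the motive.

F3 A3 C4 F4 G4

Taking 5-note groups, the heads are C3, D3, E3: the pattern moves up a 2nd.
From F3 the diatonic shape gives F3 A3 C4 F4 G4.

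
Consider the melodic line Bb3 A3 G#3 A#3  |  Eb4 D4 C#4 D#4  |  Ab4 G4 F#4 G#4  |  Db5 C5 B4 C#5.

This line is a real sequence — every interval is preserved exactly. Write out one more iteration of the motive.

Gb5 F5 E5 F#5

Taking 4-note groups, the heads are Bb3, Eb4, Ab4, Db5: the pattern moves up a 4th.
From Gb5 the exact shape gives Gb5 F5 E5 F#5.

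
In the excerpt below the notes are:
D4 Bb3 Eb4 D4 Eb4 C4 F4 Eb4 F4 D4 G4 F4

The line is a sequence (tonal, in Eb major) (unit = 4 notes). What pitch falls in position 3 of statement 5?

Grouping in 4s, the 3rd note of each cell is Eb4, F4, G4.
Extending up a 2nd: Ab4 → Bb4.

Bb4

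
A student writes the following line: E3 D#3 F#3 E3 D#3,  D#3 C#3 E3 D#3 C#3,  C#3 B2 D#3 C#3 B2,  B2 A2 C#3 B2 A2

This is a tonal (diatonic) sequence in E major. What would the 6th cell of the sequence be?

G#2 F#2 A2 G#2 F#2

Unit = 5 notes; the statements start on E3, D#3, C#3, B2, moving down a 2nd each time.
Continuing the starts: A2 → G#2.
So cell 6 is G#2 F#2 A2 G#2 F#2.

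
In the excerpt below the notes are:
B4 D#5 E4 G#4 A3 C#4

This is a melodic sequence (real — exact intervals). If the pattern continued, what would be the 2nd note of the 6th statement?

E2

With 2-note cells, note 2 of each statement runs D#5, G#4, C#4.
Extending down a 5th: F#3 → B2 → E2.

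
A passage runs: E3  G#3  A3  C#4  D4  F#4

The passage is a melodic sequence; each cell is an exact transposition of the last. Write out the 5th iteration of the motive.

C5 E5

With a 2-note motive the entries are E3, A3, D4, each up a 4th from the previous.
Extending up a 4th: G4 → C5.
Statement 5 starts on C5 and keeps the same exact contour: C5 E5.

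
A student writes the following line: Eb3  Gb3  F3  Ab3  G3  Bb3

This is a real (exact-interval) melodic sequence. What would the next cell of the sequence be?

Taking 2-note groups, the heads are Eb3, F3, G3: the pattern moves up a 2nd.
Statement 4 starts on A3 and keeps the same exact contour: A3 C4.

A3 C4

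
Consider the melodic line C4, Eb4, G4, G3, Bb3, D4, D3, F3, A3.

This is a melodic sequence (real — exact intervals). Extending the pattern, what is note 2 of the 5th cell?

With 3-note cells, note 2 of each statement runs Eb4, Bb3, F3.
Carrying that down a 4th forward: C3 → G2.

G2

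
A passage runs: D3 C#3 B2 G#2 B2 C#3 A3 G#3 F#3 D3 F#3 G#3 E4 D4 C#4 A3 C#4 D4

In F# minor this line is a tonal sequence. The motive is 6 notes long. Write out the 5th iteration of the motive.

F#5 E5 D5 B4 D5 E5

Unit = 6 notes; the statements start on D3, A3, E4, moving up a 5th each time.
Carrying on: B4 → F#5.
Statement 5 starts on F#5 and keeps the same diatonic contour: F#5 E5 D5 B4 D5 E5.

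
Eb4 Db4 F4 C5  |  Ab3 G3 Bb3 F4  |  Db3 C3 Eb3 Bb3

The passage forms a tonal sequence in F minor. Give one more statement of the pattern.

With a 4-note motive the entries are Eb4, Ab3, Db3, each down a 5th from the previous.
Statement 4 starts on G2 and keeps the same diatonic contour: G2 F2 Ab2 Eb3.

G2 F2 Ab2 Eb3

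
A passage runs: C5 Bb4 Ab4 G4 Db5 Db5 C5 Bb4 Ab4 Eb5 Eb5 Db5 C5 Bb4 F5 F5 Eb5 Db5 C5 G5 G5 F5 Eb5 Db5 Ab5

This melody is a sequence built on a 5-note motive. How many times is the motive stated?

25 notes in groups of 5 gives 25/5 = 5 statements.
Starts: C5, Db5, Eb5, F5, G5 — each up a 2nd.

5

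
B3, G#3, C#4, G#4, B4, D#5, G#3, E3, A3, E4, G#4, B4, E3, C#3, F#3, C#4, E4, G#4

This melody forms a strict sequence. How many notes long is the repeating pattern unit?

6

There are 18 notes; a 6-note unit gives 3 cells:
B3 G#3 C#4 G#4 B4 D#5 | G#3 E3 A3 E4 G#4 B4 | E3 C#3 F#3 C#4 E4 G#4
Every group is a transposition down a 3rd of the one before; no shorter unit works.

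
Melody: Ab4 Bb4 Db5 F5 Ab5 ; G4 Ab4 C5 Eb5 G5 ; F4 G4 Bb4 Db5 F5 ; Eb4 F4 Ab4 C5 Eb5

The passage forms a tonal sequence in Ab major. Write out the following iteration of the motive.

Db4 Eb4 G4 Bb4 Db5

The 5-note cells begin on Ab4, G4, F4, Eb4 — each down a 2nd from the last.
So cell 5 is Db4 Eb4 G4 Bb4 Db5.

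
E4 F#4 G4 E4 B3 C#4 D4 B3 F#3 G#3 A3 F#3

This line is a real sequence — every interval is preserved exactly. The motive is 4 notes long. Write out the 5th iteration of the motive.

Unit = 4 notes; the statements start on E4, B3, F#3, moving down a 4th each time.
Carrying on: C#3 → G#2.
So cell 5 is G#2 A#2 B2 G#2.

G#2 A#2 B2 G#2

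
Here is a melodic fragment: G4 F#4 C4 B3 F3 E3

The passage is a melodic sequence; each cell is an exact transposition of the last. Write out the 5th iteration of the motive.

With a 2-note motive the entries are G4, C4, F3, each down a 5th from the previous.
Continuing the starts: Bb2 → Eb2.
So cell 5 is Eb2 D2.

Eb2 D2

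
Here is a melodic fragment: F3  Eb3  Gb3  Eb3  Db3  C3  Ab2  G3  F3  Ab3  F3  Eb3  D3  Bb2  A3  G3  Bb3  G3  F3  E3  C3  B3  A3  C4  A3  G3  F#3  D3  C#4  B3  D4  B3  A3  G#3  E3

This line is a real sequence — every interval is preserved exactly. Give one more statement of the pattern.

The 7-note cells begin on F3, G3, A3, B3, C#4 — each up a 2nd from the last.
So cell 6 is D#4 C#4 E4 C#4 B3 A#3 F#3.

D#4 C#4 E4 C#4 B3 A#3 F#3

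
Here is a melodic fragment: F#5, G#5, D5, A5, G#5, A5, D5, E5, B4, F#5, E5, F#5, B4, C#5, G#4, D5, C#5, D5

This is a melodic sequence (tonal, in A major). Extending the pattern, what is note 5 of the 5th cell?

With 6-note cells, note 5 of each statement runs G#5, E5, C#5.
Extending down a 3rd: A4 → F#4.

F#4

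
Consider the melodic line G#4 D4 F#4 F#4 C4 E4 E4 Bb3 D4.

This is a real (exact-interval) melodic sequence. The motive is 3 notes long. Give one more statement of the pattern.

D4 Ab3 C4

Taking 3-note groups, the heads are G#4, F#4, E4: the pattern moves down a 2nd.
From D4 the exact shape gives D4 Ab3 C4.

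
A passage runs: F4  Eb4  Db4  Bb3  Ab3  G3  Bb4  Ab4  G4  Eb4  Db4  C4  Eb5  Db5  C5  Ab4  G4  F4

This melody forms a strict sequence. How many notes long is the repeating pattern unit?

6

18 notes total. Splitting into 3 groups of 6:
F4 Eb4 Db4 Bb3 Ab3 G3 | Bb4 Ab4 G4 Eb4 Db4 C4 | Eb5 Db5 C5 Ab4 G4 F4
Each cell is the previous one up a 4th — so the unit is 6 notes.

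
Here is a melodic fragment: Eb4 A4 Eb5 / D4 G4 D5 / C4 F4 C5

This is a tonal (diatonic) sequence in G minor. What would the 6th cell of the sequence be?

G3 C4 G4

Unit = 3 notes; the statements start on Eb4, D4, C4, moving down a 2nd each time.
Continuing the starts: Bb3 → A3 → G3.
So cell 6 is G3 C4 G4.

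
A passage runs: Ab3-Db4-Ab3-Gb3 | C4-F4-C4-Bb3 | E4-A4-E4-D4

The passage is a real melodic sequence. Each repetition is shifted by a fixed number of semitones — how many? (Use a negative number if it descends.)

Taking 4-note groups, the heads are Ab3, C4, E4: the pattern moves up a 3rd.
Ab3→C4 is 60 − 56 = 4 semitones.

4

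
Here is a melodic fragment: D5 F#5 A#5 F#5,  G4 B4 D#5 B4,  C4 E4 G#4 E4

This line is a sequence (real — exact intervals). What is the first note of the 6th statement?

Eb2

Unit = 4 notes; the statements start on D5, G4, C4, moving down a 5th each time.
Extending the heads down a 5th: F3 → Bb2 → Eb2.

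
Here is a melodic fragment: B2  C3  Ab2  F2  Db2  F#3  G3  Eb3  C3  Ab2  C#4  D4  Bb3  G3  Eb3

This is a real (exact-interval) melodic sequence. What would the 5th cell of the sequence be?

The 5-note cells begin on B2, F#3, C#4 — each up a 5th from the last.
Extending up a 5th: G#4 → D#5.
So cell 5 is D#5 E5 C5 A4 F4.

D#5 E5 C5 A4 F4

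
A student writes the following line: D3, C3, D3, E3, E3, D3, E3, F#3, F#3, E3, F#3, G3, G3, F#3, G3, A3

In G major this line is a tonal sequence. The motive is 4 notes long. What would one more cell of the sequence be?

The 4-note cells begin on D3, E3, F#3, G3 — each up a 2nd from the last.
From A3 the diatonic shape gives A3 G3 A3 B3.

A3 G3 A3 B3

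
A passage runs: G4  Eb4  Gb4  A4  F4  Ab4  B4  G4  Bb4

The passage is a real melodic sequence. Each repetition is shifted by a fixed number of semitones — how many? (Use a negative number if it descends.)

2

Taking 3-note groups, the heads are G4, A4, B4: the pattern moves up a 2nd.
G4 to A4 spans +2 semitones.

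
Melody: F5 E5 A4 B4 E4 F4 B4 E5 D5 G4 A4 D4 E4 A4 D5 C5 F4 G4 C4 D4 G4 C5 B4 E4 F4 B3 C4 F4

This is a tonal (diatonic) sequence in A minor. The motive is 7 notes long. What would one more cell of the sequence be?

With a 7-note motive the entries are F5, E5, D5, C5, each down a 2nd from the previous.
So cell 5 is B4 A4 D4 E4 A3 B3 E4.

B4 A4 D4 E4 A3 B3 E4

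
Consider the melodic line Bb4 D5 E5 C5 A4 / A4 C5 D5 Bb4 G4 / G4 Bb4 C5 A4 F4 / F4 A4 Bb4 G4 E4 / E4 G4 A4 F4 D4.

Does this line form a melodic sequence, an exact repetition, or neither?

sequence

Each 5-note cell is the previous one transposed down a 2nd.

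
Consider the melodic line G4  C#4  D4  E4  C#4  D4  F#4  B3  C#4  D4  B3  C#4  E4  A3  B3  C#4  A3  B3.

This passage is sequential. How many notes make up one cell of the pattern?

There are 18 notes; a 6-note unit gives 3 cells:
G4 C#4 D4 E4 C#4 D4 | F#4 B3 C#4 D4 B3 C#4 | E4 A3 B3 C#4 A3 B3
That's a consistent down a 2nd shift per cell, and no other grouping gives one.

6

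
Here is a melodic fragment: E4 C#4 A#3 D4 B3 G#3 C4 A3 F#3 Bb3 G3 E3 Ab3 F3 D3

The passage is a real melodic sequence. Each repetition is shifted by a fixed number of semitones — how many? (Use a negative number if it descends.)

-2

With a 3-note motive the entries are E4, D4, C4, Bb3, Ab3, each down a 2nd from the previous.
Counting half-steps from E4 to D4: -2.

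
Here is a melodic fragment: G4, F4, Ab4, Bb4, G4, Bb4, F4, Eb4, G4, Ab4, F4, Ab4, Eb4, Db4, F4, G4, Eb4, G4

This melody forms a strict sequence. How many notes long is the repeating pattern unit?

6

There are 18 notes; a 6-note unit gives 3 cells:
G4 F4 Ab4 Bb4 G4 Bb4 | F4 Eb4 G4 Ab4 F4 Ab4 | Eb4 Db4 F4 G4 Eb4 G4
Every group is a transposition down a 2nd of the one before; no shorter unit works.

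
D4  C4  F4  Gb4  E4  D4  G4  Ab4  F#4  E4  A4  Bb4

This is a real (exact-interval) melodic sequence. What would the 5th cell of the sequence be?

A#4 G#4 C#5 D5

The 4-note cells begin on D4, E4, F#4 — each up a 2nd from the last.
Carrying on: G#4 → A#4.
Statement 5 starts on A#4 and keeps the same exact contour: A#4 G#4 C#5 D5.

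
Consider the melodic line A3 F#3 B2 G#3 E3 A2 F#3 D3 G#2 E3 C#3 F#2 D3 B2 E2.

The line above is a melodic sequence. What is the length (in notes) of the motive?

15 notes total. Splitting into 5 groups of 3:
A3 F#3 B2 | G#3 E3 A2 | F#3 D3 G#2 | E3 C#3 F#2 | D3 B2 E2
Each cell is the previous one down a 2nd — so the unit is 3 notes.

3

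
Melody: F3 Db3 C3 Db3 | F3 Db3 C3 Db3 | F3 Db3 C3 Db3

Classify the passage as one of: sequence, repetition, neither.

Each 4-note cell is identical (F3 Db3 C3 Db3), restated at the same pitch.

repetition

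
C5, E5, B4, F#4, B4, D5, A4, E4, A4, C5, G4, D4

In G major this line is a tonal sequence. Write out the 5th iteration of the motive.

F#4 A4 E4 B3

Unit = 4 notes; the statements start on C5, B4, A4, moving down a 2nd each time.
Continuing the starts: G4 → F#4.
From F#4 the diatonic shape gives F#4 A4 E4 B3.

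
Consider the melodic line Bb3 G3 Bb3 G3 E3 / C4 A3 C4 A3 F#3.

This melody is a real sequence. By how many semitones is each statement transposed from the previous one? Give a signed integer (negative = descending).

Unit = 5 notes; the statements start on Bb3, C4, moving up a 2nd each time.
Bb3→C4 is 60 − 58 = 2 semitones.

2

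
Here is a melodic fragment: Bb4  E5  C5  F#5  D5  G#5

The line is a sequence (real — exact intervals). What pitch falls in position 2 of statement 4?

With 2-note cells, note 2 of each statement runs E5, F#5, G#5.
Each moves up a 2nd; the next is A#5.

A#5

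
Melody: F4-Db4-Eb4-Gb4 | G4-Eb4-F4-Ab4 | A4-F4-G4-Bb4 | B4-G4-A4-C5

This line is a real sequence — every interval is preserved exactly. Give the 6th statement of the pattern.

D#5 B4 C#5 E5

Unit = 4 notes; the statements start on F4, G4, A4, B4, moving up a 2nd each time.
Carrying on: C#5 → D#5.
So cell 6 is D#5 B4 C#5 E5.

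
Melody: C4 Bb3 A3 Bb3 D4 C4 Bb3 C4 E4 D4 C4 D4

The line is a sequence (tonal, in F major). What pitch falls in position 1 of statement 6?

The unit is 4 notes. Position-1 pitches of the 3 shown cells: C4, D4, E4.
Each moves up a 2nd. Continuing: F4 → G4 → A4.

A4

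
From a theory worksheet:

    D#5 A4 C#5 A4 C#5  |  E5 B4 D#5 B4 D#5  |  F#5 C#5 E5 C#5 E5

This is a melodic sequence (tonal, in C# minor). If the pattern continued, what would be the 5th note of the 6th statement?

Grouping in 5s, the 5th note of each cell is C#5, D#5, E5.
Extending up a 2nd: F#5 → G#5 → A5.

A5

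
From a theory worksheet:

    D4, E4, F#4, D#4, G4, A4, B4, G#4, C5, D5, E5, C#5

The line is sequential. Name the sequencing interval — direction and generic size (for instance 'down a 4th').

With a 4-note motive the entries are D4, G4, C5, each up a 4th from the previous.
D4 to G4 is up a 4th.

up a 4th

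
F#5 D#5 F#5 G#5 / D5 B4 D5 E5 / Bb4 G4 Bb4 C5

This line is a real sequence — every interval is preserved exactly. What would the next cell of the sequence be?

Gb4 Eb4 Gb4 Ab4

Unit = 4 notes; the statements start on F#5, D5, Bb4, moving down a 3rd each time.
Statement 4 starts on Gb4 and keeps the same exact contour: Gb4 Eb4 Gb4 Ab4.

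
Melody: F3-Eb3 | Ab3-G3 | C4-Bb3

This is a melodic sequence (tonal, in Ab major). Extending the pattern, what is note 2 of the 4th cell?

Db4

With 2-note cells, note 2 of each statement runs Eb3, G3, Bb3.
From Bb3, up a 3rd gives Db4.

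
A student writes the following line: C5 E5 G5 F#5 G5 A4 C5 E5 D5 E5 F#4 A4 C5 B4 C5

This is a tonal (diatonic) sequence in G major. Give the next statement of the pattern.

D4 F#4 A4 G4 A4

Taking 5-note groups, the heads are C5, A4, F#4: the pattern moves down a 3rd.
From D4 the diatonic shape gives D4 F#4 A4 G4 A4.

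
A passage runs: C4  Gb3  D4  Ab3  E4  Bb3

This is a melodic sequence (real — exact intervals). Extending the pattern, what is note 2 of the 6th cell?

Grouping in 2s, the 2nd note of each cell is Gb3, Ab3, Bb3.
Each moves up a 2nd. Continuing: C4 → D4 → E4.

E4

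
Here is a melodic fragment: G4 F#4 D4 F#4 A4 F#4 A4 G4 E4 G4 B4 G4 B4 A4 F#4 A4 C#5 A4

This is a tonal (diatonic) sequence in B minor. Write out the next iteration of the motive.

C#5 B4 G4 B4 D5 B4

Taking 6-note groups, the heads are G4, A4, B4: the pattern moves up a 2nd.
Statement 4 starts on C#5 and keeps the same diatonic contour: C#5 B4 G4 B4 D5 B4.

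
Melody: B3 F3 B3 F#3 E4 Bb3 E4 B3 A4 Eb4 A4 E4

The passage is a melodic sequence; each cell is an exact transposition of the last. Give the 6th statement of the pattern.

C6 Gb5 C6 G5

Unit = 4 notes; the statements start on B3, E4, A4, moving up a 4th each time.
Continuing the starts: D5 → G5 → C6.
Statement 6 starts on C6 and keeps the same exact contour: C6 Gb5 C6 G5.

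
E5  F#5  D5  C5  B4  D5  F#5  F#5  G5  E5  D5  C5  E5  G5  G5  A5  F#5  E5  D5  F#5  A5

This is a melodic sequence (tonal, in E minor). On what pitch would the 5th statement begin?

B5

Taking 7-note groups, the heads are E5, F#5, G5: the pattern moves up a 2nd.
Extending the heads up a 2nd: A5 → B5.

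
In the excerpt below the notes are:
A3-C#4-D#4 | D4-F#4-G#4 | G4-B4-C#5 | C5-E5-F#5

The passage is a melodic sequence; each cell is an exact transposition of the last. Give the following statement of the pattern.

With a 3-note motive the entries are A3, D4, G4, C5, each up a 4th from the previous.
Statement 5 starts on F5 and keeps the same exact contour: F5 A5 B5.

F5 A5 B5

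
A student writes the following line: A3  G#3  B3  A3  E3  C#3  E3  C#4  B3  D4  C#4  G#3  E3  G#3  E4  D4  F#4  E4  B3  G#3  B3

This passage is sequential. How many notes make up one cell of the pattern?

7

21 notes total. Splitting into 3 groups of 7:
A3 G#3 B3 A3 E3 C#3 E3 | C#4 B3 D4 C#4 G#3 E3 G#3 | E4 D4 F#4 E4 B3 G#3 B3
Every group is a transposition up a 3rd of the one before; no shorter unit works.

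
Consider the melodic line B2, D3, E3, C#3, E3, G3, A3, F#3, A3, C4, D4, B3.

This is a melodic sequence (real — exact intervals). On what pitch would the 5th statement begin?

The 4-note cells begin on B2, E3, A3 — each up a 4th from the last.
Extending the heads up a 4th: D4 → G4.

G4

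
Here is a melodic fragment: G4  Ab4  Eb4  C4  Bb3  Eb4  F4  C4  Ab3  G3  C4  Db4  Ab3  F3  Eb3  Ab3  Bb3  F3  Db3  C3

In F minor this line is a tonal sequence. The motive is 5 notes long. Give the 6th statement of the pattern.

Unit = 5 notes; the statements start on G4, Eb4, C4, Ab3, moving down a 3rd each time.
Carrying on: F3 → Db3.
From Db3 the diatonic shape gives Db3 Eb3 Bb2 G2 F2.

Db3 Eb3 Bb2 G2 F2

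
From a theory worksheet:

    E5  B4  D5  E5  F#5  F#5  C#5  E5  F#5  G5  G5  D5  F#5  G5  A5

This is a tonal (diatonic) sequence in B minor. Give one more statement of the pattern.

A5 E5 G5 A5 B5

With a 5-note motive the entries are E5, F#5, G5, each up a 2nd from the previous.
Statement 4 starts on A5 and keeps the same diatonic contour: A5 E5 G5 A5 B5.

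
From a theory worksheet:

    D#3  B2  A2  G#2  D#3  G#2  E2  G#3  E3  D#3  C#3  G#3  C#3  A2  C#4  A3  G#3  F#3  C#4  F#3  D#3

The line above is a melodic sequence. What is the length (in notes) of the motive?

21 notes total. Splitting into 3 groups of 7:
D#3 B2 A2 G#2 D#3 G#2 E2 | G#3 E3 D#3 C#3 G#3 C#3 A2 | C#4 A3 G#3 F#3 C#4 F#3 D#3
That's a consistent up a 4th shift per cell, and no other grouping gives one.

7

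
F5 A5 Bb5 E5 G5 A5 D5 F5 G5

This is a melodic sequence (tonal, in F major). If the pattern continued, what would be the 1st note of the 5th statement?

The unit is 3 notes. Position-1 pitches of the 3 shown cells: F5, E5, D5.
Each moves down a 2nd. Continuing: C5 → Bb4.

Bb4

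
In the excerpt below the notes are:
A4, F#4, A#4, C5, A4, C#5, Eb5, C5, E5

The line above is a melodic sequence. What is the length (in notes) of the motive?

There are 9 notes; a 3-note unit gives 3 cells:
A4 F#4 A#4 | C5 A4 C#5 | Eb5 C5 E5
Every group is a transposition up a 3rd of the one before; no shorter unit works.

3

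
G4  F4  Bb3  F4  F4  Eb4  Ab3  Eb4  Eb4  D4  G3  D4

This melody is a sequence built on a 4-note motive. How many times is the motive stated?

12 notes in groups of 4 gives 12/4 = 3 statements.
Starts: G4, F4, Eb4 — each down a 2nd.

3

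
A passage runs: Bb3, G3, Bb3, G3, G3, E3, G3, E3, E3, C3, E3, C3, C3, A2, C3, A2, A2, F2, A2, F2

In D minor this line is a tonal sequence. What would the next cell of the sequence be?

F2 D2 F2 D2

The 4-note cells begin on Bb3, G3, E3, C3, A2 — each down a 3rd from the last.
So cell 6 is F2 D2 F2 D2.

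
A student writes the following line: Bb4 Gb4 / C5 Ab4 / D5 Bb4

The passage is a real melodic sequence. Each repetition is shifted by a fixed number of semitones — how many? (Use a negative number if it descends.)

2

Taking 2-note groups, the heads are Bb4, C5, D5: the pattern moves up a 2nd.
Bb4→C5 is 72 − 70 = 2 semitones.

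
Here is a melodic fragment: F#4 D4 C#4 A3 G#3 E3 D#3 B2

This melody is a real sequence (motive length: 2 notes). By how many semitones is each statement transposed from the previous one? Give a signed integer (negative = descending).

-5

With a 2-note motive the entries are F#4, C#4, G#3, D#3, each down a 4th from the previous.
Counting half-steps from F#4 to C#4: -5.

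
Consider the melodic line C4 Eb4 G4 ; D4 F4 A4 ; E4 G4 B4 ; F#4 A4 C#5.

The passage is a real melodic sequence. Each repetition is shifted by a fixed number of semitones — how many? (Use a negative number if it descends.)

With a 3-note motive the entries are C4, D4, E4, F#4, each up a 2nd from the previous.
C4→D4 is 62 − 60 = 2 semitones.

2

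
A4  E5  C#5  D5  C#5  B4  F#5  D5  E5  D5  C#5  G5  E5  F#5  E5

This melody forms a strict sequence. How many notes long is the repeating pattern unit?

5

15 notes total. Splitting into 3 groups of 5:
A4 E5 C#5 D5 C#5 | B4 F#5 D5 E5 D5 | C#5 G5 E5 F#5 E5
Each cell is the previous one up a 2nd — so the unit is 5 notes.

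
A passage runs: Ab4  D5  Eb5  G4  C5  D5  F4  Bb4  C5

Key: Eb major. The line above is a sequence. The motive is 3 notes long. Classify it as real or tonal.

tonal

Every note is diatonic to Eb major.
Cell 1 has +6 semitones from note 1 to 2, but cell 2 has +5 — the interval quality changes while the contour stays the same, which is the hallmark of a tonal sequence.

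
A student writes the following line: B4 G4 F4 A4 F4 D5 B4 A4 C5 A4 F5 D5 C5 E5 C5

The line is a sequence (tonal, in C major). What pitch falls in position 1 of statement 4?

A5

With 5-note cells, note 1 of each statement runs B4, D5, F5.
One more up a 3rd gives A5.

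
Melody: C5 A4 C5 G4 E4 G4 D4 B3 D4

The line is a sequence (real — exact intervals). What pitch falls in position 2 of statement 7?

Grouping in 3s, the 2nd note of each cell is A4, E4, B3.
Extending down a 4th: F#3 → C#3 → G#2 → D#2.

D#2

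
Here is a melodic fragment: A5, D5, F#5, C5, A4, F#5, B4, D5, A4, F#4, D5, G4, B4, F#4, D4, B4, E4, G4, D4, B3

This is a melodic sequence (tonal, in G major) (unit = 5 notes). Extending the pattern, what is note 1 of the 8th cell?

A3

The unit is 5 notes. Position-1 pitches of the 4 shown cells: A5, F#5, D5, B4.
Carrying that down a 3rd forward: G4 → E4 → C4 → A3.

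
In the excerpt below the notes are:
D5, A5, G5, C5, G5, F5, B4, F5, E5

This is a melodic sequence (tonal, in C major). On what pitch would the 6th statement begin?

F4

Unit = 3 notes; the statements start on D5, C5, B4, moving down a 2nd each time.
Continuing: A4 → G4 → F4. Statement 6 starts on F4.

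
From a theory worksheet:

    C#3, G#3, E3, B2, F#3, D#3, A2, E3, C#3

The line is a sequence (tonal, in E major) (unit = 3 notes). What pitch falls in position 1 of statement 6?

Grouping in 3s, the 1st note of each cell is C#3, B2, A2.
Each moves down a 2nd. Continuing: G#2 → F#2 → E2.

E2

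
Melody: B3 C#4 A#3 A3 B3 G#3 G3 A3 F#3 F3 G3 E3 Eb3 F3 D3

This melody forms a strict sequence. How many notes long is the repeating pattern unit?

3

15 notes total. Splitting into 5 groups of 3:
B3 C#4 A#3 | A3 B3 G#3 | G3 A3 F#3 | F3 G3 E3 | Eb3 F3 D3
Each cell is the previous one down a 2nd — so the unit is 3 notes.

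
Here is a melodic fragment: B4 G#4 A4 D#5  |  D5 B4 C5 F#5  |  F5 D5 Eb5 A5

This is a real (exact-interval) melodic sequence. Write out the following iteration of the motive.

With a 4-note motive the entries are B4, D5, F5, each up a 3rd from the previous.
So cell 4 is Ab5 F5 Gb5 C6.

Ab5 F5 Gb5 C6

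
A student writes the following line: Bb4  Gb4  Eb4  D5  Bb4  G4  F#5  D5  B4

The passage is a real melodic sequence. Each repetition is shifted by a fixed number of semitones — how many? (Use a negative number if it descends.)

4

Taking 3-note groups, the heads are Bb4, D5, F#5: the pattern moves up a 3rd.
Bb4→D5 is 74 − 70 = 4 semitones.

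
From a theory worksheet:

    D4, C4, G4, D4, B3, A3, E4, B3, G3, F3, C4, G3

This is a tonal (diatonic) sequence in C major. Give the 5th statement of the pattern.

Unit = 4 notes; the statements start on D4, B3, G3, moving down a 3rd each time.
Continuing the starts: E3 → C3.
So cell 5 is C3 B2 F3 C3.

C3 B2 F3 C3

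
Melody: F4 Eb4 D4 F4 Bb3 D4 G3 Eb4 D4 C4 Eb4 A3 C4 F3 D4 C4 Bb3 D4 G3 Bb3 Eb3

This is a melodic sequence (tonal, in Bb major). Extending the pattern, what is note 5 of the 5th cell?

Eb3

With 7-note cells, note 5 of each statement runs Bb3, A3, G3.
Carrying that down a 2nd forward: F3 → Eb3.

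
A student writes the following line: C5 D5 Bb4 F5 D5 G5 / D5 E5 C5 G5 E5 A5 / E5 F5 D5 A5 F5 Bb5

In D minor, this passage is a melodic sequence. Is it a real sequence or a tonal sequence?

tonal

Every note is diatonic to D minor.
Cell 1 has +2 semitones from note 1 to 2, but cell 3 has +1 — the interval quality changes while the contour stays the same, which is the hallmark of a tonal sequence.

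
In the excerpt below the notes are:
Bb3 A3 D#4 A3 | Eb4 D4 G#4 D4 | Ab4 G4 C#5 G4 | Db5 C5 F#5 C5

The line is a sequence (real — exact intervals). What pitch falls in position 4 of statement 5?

F5

Grouping in 4s, the 4th note of each cell is A3, D4, G4, C5.
One more up a 4th gives F5.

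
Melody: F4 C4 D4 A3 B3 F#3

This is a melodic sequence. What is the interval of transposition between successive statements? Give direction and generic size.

With a 2-note motive the entries are F4, D4, B3, each down a 3rd from the previous.
From F4 to D4: down a 3rd.

down a 3rd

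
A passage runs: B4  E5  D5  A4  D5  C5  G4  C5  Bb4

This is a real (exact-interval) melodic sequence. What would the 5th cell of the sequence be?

Eb4 Ab4 Gb4

Unit = 3 notes; the statements start on B4, A4, G4, moving down a 2nd each time.
Continuing the starts: F4 → Eb4.
So cell 5 is Eb4 Ab4 Gb4.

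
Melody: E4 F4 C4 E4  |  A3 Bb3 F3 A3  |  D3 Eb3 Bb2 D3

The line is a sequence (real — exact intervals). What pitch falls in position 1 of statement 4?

G2

The unit is 4 notes. Position-1 pitches of the 3 shown cells: E4, A3, D3.
From D3, down a 5th gives G2.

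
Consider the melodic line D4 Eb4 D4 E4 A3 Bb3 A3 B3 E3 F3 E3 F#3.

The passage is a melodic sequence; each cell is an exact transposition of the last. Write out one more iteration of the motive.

B2 C3 B2 C#3

Taking 4-note groups, the heads are D4, A3, E3: the pattern moves down a 4th.
So cell 4 is B2 C3 B2 C#3.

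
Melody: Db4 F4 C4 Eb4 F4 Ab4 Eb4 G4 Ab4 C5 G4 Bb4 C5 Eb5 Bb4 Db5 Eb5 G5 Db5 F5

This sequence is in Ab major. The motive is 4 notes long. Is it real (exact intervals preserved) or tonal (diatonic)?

Every note is diatonic to Ab major.
Cell 1 has +4 semitones from note 1 to 2, but cell 2 has +3 — the interval quality changes while the contour stays the same, which is the hallmark of a tonal sequence.

tonal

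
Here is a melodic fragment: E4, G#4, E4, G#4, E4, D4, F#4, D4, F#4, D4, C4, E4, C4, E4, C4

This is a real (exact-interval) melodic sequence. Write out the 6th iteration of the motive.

Taking 5-note groups, the heads are E4, D4, C4: the pattern moves down a 2nd.
Carrying on: Bb3 → Ab3 → Gb3.
Statement 6 starts on Gb3 and keeps the same exact contour: Gb3 Bb3 Gb3 Bb3 Gb3.

Gb3 Bb3 Gb3 Bb3 Gb3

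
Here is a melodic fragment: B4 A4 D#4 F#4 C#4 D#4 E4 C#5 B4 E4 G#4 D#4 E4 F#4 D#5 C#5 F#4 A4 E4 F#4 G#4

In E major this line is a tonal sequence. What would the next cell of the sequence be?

E5 D#5 G#4 B4 F#4 G#4 A4

Taking 7-note groups, the heads are B4, C#5, D#5: the pattern moves up a 2nd.
From E5 the diatonic shape gives E5 D#5 G#4 B4 F#4 G#4 A4.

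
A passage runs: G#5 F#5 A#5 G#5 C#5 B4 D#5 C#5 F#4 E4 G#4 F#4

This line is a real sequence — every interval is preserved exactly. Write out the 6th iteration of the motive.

Taking 4-note groups, the heads are G#5, C#5, F#4: the pattern moves down a 5th.
Carrying on: B3 → E3 → A2.
So cell 6 is A2 G2 B2 A2.

A2 G2 B2 A2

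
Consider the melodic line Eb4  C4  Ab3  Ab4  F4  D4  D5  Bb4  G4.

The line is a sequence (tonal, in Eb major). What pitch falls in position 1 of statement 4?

Grouping in 3s, the 1st note of each cell is Eb4, Ab4, D5.
One more up a 4th gives G5.

G5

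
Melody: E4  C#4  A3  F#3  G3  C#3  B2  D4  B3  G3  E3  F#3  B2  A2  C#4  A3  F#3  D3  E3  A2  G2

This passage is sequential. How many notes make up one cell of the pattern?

Try groups of 7 (3 cells in 21 notes):
E4 C#4 A3 F#3 G3 C#3 B2 | D4 B3 G3 E3 F#3 B2 A2 | C#4 A3 F#3 D3 E3 A2 G2
Every group is a transposition down a 2nd of the one before; no shorter unit works.

7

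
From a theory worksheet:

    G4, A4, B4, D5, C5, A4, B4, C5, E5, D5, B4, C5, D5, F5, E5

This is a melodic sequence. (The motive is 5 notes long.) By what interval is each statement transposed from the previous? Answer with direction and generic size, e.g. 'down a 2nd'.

Unit = 5 notes; the statements start on G4, A4, B4, moving up a 2nd each time.
G4 to A4 is up a 2nd.

up a 2nd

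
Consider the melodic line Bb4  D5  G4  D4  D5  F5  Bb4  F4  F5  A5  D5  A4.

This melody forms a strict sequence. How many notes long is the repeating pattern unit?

4

There are 12 notes; a 4-note unit gives 3 cells:
Bb4 D5 G4 D4 | D5 F5 Bb4 F4 | F5 A5 D5 A4
Every group is a transposition up a 3rd of the one before; no shorter unit works.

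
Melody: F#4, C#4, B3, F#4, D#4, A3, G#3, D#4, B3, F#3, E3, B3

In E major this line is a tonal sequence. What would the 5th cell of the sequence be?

E3 B2 A2 E3

The 4-note cells begin on F#4, D#4, B3 — each down a 3rd from the last.
Extending down a 3rd: G#3 → E3.
Statement 5 starts on E3 and keeps the same diatonic contour: E3 B2 A2 E3.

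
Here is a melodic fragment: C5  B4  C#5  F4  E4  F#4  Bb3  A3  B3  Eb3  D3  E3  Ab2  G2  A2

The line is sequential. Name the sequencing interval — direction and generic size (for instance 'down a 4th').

down a 5th

The 3-note cells begin on C5, F4, Bb3, Eb3, Ab2 — each down a 5th from the last.
C5 to F4 is down a 5th.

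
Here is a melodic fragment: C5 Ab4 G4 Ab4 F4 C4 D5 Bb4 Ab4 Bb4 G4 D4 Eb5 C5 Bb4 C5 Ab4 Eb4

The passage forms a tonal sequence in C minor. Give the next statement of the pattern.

F5 D5 C5 D5 Bb4 F4

The 6-note cells begin on C5, D5, Eb5 — each up a 2nd from the last.
From F5 the diatonic shape gives F5 D5 C5 D5 Bb4 F4.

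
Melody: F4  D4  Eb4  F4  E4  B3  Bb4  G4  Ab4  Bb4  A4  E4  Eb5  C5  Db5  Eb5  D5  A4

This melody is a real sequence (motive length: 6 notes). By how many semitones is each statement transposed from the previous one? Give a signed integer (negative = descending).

Unit = 6 notes; the statements start on F4, Bb4, Eb5, moving up a 4th each time.
F4→Bb4 is 70 − 65 = 5 semitones.

5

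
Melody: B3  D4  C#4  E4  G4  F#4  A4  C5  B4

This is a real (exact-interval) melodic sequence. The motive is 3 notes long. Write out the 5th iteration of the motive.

G5 Bb5 A5

The 3-note cells begin on B3, E4, A4 — each up a 4th from the last.
Carrying on: D5 → G5.
Statement 5 starts on G5 and keeps the same exact contour: G5 Bb5 A5.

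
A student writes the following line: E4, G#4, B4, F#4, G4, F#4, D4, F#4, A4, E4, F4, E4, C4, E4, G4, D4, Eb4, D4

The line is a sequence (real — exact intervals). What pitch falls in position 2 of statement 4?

D4

The unit is 6 notes. Position-2 pitches of the 3 shown cells: G#4, F#4, E4.
One more down a 2nd gives D4.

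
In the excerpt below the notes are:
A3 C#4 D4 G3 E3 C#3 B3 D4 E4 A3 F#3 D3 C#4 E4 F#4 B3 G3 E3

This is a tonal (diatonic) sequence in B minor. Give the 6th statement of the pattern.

F#4 A4 B4 E4 C#4 A3

Unit = 6 notes; the statements start on A3, B3, C#4, moving up a 2nd each time.
Extending up a 2nd: D4 → E4 → F#4.
From F#4 the diatonic shape gives F#4 A4 B4 E4 C#4 A3.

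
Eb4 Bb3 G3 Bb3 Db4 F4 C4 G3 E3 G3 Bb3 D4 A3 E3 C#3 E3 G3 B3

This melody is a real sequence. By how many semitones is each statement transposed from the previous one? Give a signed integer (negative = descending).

-3

The 6-note cells begin on Eb4, C4, A3 — each down a 3rd from the last.
Eb4→C4 is 60 − 63 = -3 semitones.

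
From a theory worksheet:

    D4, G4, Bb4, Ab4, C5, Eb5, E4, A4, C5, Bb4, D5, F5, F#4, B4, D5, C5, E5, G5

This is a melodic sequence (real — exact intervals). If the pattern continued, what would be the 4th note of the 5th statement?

The unit is 6 notes. Position-4 pitches of the 3 shown cells: Ab4, Bb4, C5.
Each moves up a 2nd. Continuing: D5 → E5.

E5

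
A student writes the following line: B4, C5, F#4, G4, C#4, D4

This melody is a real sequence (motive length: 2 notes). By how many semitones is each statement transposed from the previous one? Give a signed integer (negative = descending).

-5

With a 2-note motive the entries are B4, F#4, C#4, each down a 4th from the previous.
B4→F#4 is 66 − 71 = -5 semitones.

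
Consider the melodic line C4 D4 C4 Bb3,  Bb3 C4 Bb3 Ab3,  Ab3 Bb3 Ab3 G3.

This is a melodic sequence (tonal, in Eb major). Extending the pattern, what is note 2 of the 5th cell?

With 4-note cells, note 2 of each statement runs D4, C4, Bb3.
Each moves down a 2nd. Continuing: Ab3 → G3.

G3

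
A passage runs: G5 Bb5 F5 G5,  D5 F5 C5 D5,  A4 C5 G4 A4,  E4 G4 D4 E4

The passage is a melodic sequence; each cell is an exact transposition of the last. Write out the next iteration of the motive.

The 4-note cells begin on G5, D5, A4, E4 — each down a 4th from the last.
From B3 the exact shape gives B3 D4 A3 B3.

B3 D4 A3 B3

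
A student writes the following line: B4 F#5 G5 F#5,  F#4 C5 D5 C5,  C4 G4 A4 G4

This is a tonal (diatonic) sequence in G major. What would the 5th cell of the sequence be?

D3 A3 B3 A3

Unit = 4 notes; the statements start on B4, F#4, C4, moving down a 4th each time.
Continuing the starts: G3 → D3.
So cell 5 is D3 A3 B3 A3.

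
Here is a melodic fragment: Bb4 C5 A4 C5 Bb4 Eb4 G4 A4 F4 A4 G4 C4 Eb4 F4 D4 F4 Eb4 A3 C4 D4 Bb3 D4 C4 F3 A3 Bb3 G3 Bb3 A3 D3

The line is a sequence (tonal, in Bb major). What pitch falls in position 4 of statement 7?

Eb3

Grouping in 6s, the 4th note of each cell is C5, A4, F4, D4, Bb3.
Extending down a 3rd: G3 → Eb3.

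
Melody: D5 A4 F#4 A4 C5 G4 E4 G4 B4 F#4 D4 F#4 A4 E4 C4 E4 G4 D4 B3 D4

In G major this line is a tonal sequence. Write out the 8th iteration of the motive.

Unit = 4 notes; the statements start on D5, C5, B4, A4, G4, moving down a 2nd each time.
Carrying on: F#4 → E4 → D4.
From D4 the diatonic shape gives D4 A3 F#3 A3.

D4 A3 F#3 A3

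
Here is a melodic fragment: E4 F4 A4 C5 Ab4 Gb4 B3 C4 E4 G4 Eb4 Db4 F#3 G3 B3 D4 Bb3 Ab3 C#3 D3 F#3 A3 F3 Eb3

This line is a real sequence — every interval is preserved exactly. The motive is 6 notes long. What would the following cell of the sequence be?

Taking 6-note groups, the heads are E4, B3, F#3, C#3: the pattern moves down a 4th.
Statement 5 starts on G#2 and keeps the same exact contour: G#2 A2 C#3 E3 C3 Bb2.

G#2 A2 C#3 E3 C3 Bb2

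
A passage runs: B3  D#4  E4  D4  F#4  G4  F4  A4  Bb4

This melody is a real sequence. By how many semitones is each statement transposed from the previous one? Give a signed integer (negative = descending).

With a 3-note motive the entries are B3, D4, F4, each up a 3rd from the previous.
Counting half-steps from B3 to D4: 3.

3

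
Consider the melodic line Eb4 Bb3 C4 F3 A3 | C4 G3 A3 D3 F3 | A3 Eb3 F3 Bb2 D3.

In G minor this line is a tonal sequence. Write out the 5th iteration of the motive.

D3 A2 Bb2 Eb2 G2

With a 5-note motive the entries are Eb4, C4, A3, each down a 3rd from the previous.
Continuing the starts: F3 → D3.
So cell 5 is D3 A2 Bb2 Eb2 G2.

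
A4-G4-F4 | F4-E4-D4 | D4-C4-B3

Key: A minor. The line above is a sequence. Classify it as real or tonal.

Every note is diatonic to A minor.
Cell 1 has -2 semitones from note 1 to 2, but cell 2 has -1 — the interval quality changes while the contour stays the same, which is the hallmark of a tonal sequence.

tonal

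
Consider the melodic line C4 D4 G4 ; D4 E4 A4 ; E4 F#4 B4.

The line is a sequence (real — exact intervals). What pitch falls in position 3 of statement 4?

C#5

Grouping in 3s, the 3rd note of each cell is G4, A4, B4.
Each moves up a 2nd; the next is C#5.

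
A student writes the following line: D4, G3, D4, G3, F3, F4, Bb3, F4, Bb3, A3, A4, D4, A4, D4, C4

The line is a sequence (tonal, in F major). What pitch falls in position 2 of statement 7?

E5

With 5-note cells, note 2 of each statement runs G3, Bb3, D4.
Extending up a 3rd: F4 → A4 → C5 → E5.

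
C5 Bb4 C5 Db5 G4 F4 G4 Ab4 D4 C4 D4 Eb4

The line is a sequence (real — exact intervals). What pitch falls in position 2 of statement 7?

E2

With 4-note cells, note 2 of each statement runs Bb4, F4, C4.
Carrying that down a 4th forward: G3 → D3 → A2 → E2.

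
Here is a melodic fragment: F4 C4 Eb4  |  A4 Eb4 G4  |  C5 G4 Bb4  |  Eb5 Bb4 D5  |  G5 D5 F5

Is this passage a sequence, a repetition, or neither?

sequence

Each 3-note cell is the previous one transposed up a 3rd.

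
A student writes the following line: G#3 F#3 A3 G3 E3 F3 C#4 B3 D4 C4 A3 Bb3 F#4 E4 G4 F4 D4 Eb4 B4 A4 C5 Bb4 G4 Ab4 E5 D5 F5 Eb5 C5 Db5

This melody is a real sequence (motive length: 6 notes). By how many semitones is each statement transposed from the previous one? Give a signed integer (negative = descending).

Unit = 6 notes; the statements start on G#3, C#4, F#4, B4, E5, moving up a 4th each time.
G#3 to C#4 spans +5 semitones.

5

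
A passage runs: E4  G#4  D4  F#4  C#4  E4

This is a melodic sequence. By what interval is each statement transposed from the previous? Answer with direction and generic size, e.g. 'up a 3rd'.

down a 2nd

Taking 2-note groups, the heads are E4, D4, C#4: the pattern moves down a 2nd.
From E4 to D4: down a 2nd.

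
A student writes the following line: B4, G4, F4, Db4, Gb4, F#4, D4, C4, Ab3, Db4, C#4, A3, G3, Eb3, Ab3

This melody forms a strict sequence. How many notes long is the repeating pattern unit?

15 notes total. Splitting into 3 groups of 5:
B4 G4 F4 Db4 Gb4 | F#4 D4 C4 Ab3 Db4 | C#4 A3 G3 Eb3 Ab3
Every group is a transposition down a 4th of the one before; no shorter unit works.

5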